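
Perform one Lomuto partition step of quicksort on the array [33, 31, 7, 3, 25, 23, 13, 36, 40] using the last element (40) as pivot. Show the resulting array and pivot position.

Lomuto partition with pivot = 40:

Initial array: [33, 31, 7, 3, 25, 23, 13, 36, 40]

arr[0]=33 <= 40: swap with position 0, array becomes [33, 31, 7, 3, 25, 23, 13, 36, 40]
arr[1]=31 <= 40: swap with position 1, array becomes [33, 31, 7, 3, 25, 23, 13, 36, 40]
arr[2]=7 <= 40: swap with position 2, array becomes [33, 31, 7, 3, 25, 23, 13, 36, 40]
arr[3]=3 <= 40: swap with position 3, array becomes [33, 31, 7, 3, 25, 23, 13, 36, 40]
arr[4]=25 <= 40: swap with position 4, array becomes [33, 31, 7, 3, 25, 23, 13, 36, 40]
arr[5]=23 <= 40: swap with position 5, array becomes [33, 31, 7, 3, 25, 23, 13, 36, 40]
arr[6]=13 <= 40: swap with position 6, array becomes [33, 31, 7, 3, 25, 23, 13, 36, 40]
arr[7]=36 <= 40: swap with position 7, array becomes [33, 31, 7, 3, 25, 23, 13, 36, 40]

Place pivot at position 8: [33, 31, 7, 3, 25, 23, 13, 36, 40]
Pivot position: 8

After partitioning with pivot 40, the array becomes [33, 31, 7, 3, 25, 23, 13, 36, 40]. The pivot is placed at index 8. All elements to the left of the pivot are <= 40, and all elements to the right are > 40.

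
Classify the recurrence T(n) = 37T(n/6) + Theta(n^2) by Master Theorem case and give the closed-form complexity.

Master Theorem for T(n) = 37T(n/6) + O(n^2):

a = 37, b = 6, c = 2
log_b(a) = log_6(37) = 2.0153

Case 1: c = 2 < log_6(37) = 2.0153
T(n) = O(n^(log_6 37))

For T(n) = 37T(n/6) + O(n^2): log_6(37) = 2.0153. This is Case 1 of the Master Theorem (c < log_b(a), work dominated by leaves), giving O(n^(log_6 37)).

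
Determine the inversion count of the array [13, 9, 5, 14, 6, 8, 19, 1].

Finding inversions in [13, 9, 5, 14, 6, 8, 19, 1]:

(0, 1): arr[0]=13 > arr[1]=9
(0, 2): arr[0]=13 > arr[2]=5
(0, 4): arr[0]=13 > arr[4]=6
(0, 5): arr[0]=13 > arr[5]=8
(0, 7): arr[0]=13 > arr[7]=1
(1, 2): arr[1]=9 > arr[2]=5
(1, 4): arr[1]=9 > arr[4]=6
(1, 5): arr[1]=9 > arr[5]=8
(1, 7): arr[1]=9 > arr[7]=1
(2, 7): arr[2]=5 > arr[7]=1
(3, 4): arr[3]=14 > arr[4]=6
(3, 5): arr[3]=14 > arr[5]=8
(3, 7): arr[3]=14 > arr[7]=1
(4, 7): arr[4]=6 > arr[7]=1
(5, 7): arr[5]=8 > arr[7]=1
(6, 7): arr[6]=19 > arr[7]=1

Total inversions: 16

The array has 16 inversion(s): (0,1), (0,2), (0,4), (0,5), (0,7), (1,2), (1,4), (1,5), (1,7), (2,7), (3,4), (3,5), (3,7), (4,7), (5,7), (6,7). Each pair (i,j) satisfies i < j and arr[i] > arr[j].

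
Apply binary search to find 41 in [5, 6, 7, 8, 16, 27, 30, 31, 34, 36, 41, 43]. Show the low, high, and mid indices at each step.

Binary search for 41 in [5, 6, 7, 8, 16, 27, 30, 31, 34, 36, 41, 43]:

lo=0, hi=11, mid=5, arr[mid]=27 -> 27 < 41, search right half
lo=6, hi=11, mid=8, arr[mid]=34 -> 34 < 41, search right half
lo=9, hi=11, mid=10, arr[mid]=41 -> Found target at index 10!

Binary search finds 41 at index 10 after 3 comparisons. The search repeatedly halves the search space by comparing with the middle element.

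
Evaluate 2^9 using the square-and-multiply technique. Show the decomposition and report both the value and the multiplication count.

Computing 2^9 by squaring (build up from 2^1; each line after the first costs one multiplication):

2^1 = 2
2^2 = (2^1)^2 = 2^2 = 4
2^4 = (2^2)^2 = 4^2 = 16
2^8 = (2^4)^2 = 16^2 = 256
2^9 = 2 * 2^8 = 2 * 256 = 512

Result: 512
Multiplications needed: 4 (4 lines after 2^1)

2^9 = 512. Using exponentiation by squaring, this requires 4 multiplications. The key idea: if the exponent is even, square the half-power; if odd, multiply by the base once.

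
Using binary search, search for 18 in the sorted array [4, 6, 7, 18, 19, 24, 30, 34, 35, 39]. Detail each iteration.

Binary search for 18 in [4, 6, 7, 18, 19, 24, 30, 34, 35, 39]:

lo=0, hi=9, mid=4, arr[mid]=19 -> 19 > 18, search left half
lo=0, hi=3, mid=1, arr[mid]=6 -> 6 < 18, search right half
lo=2, hi=3, mid=2, arr[mid]=7 -> 7 < 18, search right half
lo=3, hi=3, mid=3, arr[mid]=18 -> Found target at index 3!

Binary search finds 18 at index 3 after 4 comparisons. The search repeatedly halves the search space by comparing with the middle element.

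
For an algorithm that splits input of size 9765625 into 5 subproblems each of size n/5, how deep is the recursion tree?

For divide and conquer with division factor 5:

Problem sizes at each level:
Level 0: 9765625
Level 1: 1953125
Level 2: 390625
Level 3: 78125
Level 4: 15625
Level 5: 3125
Level 6: 625
Level 7: 125
Level 8: 25
Level 9: 5
Level 10: 1

The root is level 0 and the size-1 base case is level 10 (the tree spans levels 0 through 10, i.e. 11 levels counting the root), so the depth is the number of divisions: log_5(9765625) = 10

The recursion tree depth is log_5(9765625) = 10. At each level, the problem size is divided by 5, so it takes 10 divisions to reduce to a base case of size 1. The algorithm makes 5 recursive calls at each level.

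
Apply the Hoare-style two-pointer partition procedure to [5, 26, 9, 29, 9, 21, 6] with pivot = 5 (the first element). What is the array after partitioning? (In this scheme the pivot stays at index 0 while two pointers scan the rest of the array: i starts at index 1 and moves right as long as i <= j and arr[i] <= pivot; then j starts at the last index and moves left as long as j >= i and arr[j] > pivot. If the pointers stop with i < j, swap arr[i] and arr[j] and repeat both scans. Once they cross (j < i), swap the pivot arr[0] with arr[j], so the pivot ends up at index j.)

Hoare-style two-pointer partition with pivot = 5:

Initial array: [5, 26, 9, 29, 9, 21, 6]

Pointers start at i = 1, j = 6.
i ends at 1, j ends at 0: the pointers have crossed (j < i), so scanning stops.

j = 0, so swapping arr[0] with arr[j] leaves the pivot at position 0: [5, 26, 9, 29, 9, 21, 6]
Pivot position: 0

After partitioning with pivot 5, the array becomes [5, 26, 9, 29, 9, 21, 6]. The pivot is placed at index 0. All elements to the left of the pivot are <= 5, and all elements to the right are > 5.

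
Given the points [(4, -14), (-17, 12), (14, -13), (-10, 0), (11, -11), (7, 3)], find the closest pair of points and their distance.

Computing all pairwise distances among 6 points:

d((4, -14), (-17, 12)) = 33.4215
d((4, -14), (14, -13)) = 10.0499
d((4, -14), (-10, 0)) = 19.799
d((4, -14), (11, -11)) = 7.6158
d((4, -14), (7, 3)) = 17.2627
d((-17, 12), (14, -13)) = 39.8246
d((-17, 12), (-10, 0)) = 13.8924
d((-17, 12), (11, -11)) = 36.2353
d((-17, 12), (7, 3)) = 25.632
d((14, -13), (-10, 0)) = 27.2947
d((14, -13), (11, -11)) = 3.6056 <-- minimum
d((14, -13), (7, 3)) = 17.4642
d((-10, 0), (11, -11)) = 23.7065
d((-10, 0), (7, 3)) = 17.2627
d((11, -11), (7, 3)) = 14.5602

Closest pair: (14, -13) and (11, -11) with distance 3.6056

The closest pair is (14, -13) and (11, -11) with Euclidean distance 3.6056. For 6 points, brute-force pairwise comparison is shown above. For large n, the divide-and-conquer algorithm (sort by x, recurse on halves, check the dividing strip) achieves O(n log n).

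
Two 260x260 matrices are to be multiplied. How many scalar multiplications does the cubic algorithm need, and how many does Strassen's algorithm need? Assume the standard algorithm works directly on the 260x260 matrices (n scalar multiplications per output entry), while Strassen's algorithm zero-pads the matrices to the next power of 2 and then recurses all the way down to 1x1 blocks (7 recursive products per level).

Matrix multiplication for 260x260 matrices:

Strassen's algorithm requires power-of-2 dimensions. Pad 260x260 to 512x512 (next power of 2).

Standard algorithm: 260^3 = 17576000 multiplications
Strassen's algorithm: 7^(log2(512)) = 7^9 = 40353607 multiplications
Difference: 17576000 - 40353607 = -22777607 (Strassen uses MORE here due to padding overhead — for small or just-over-power-of-2 n, padding can outweigh the per-level savings)

Standard: 17576000 multiplications (260^3). Strassen: 40353607 multiplications (7^9, after padding to 512x512). Strassen reduces 8 recursive multiplications to 7 at each level.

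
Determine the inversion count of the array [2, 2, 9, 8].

Finding inversions in [2, 2, 9, 8]:

(2, 3): arr[2]=9 > arr[3]=8

Total inversions: 1

The array has 1 inversion(s): (2,3). Each pair (i,j) satisfies i < j and arr[i] > arr[j].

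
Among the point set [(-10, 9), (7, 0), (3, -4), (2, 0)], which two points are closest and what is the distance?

Computing all pairwise distances among 4 points:

d((-10, 9), (7, 0)) = 19.2354
d((-10, 9), (3, -4)) = 18.3848
d((-10, 9), (2, 0)) = 15.0
d((7, 0), (3, -4)) = 5.6569
d((7, 0), (2, 0)) = 5.0
d((3, -4), (2, 0)) = 4.1231 <-- minimum

Closest pair: (3, -4) and (2, 0) with distance 4.1231

The closest pair is (3, -4) and (2, 0) with Euclidean distance 4.1231. For 4 points, brute-force pairwise comparison is shown above. For large n, the divide-and-conquer algorithm (sort by x, recurse on halves, check the dividing strip) achieves O(n log n).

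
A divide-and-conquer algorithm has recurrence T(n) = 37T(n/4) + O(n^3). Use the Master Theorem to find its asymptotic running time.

Master Theorem for T(n) = 37T(n/4) + O(n^3):

a = 37, b = 4, c = 3
log_b(a) = log_4(37) = 2.6047

Case 3: c = 3 > log_4(37) = 2.6047
T(n) = O(n^3) = O(n^3)

For T(n) = 37T(n/4) + O(n^3): log_4(37) = 2.6047. This is Case 3 of the Master Theorem (c > log_b(a), work dominated by root), giving O(n^3).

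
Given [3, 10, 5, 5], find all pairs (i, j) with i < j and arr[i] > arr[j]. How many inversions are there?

Finding inversions in [3, 10, 5, 5]:

(1, 2): arr[1]=10 > arr[2]=5
(1, 3): arr[1]=10 > arr[3]=5

Total inversions: 2

The array has 2 inversion(s): (1,2), (1,3). Each pair (i,j) satisfies i < j and arr[i] > arr[j].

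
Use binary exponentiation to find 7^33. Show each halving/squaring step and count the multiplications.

Computing 7^33 by squaring (build up from 7^1; each line after the first costs one multiplication):

7^1 = 7
7^2 = (7^1)^2 = 7^2 = 49
7^4 = (7^2)^2 = 49^2 = 2401
7^8 = (7^4)^2 = 2401^2 = 5764801
7^16 = (7^8)^2 = 5764801^2 = 33232930569601
7^32 = (7^16)^2 = 33232930569601^2 = 1104427674243920646305299201
7^33 = 7 * 7^32 = 7 * 1104427674243920646305299201 = 7730993719707444524137094407

Result: 7730993719707444524137094407
Multiplications needed: 6 (6 lines after 7^1)

7^33 = 7730993719707444524137094407. Using exponentiation by squaring, this requires 6 multiplications. The key idea: if the exponent is even, square the half-power; if odd, multiply by the base once.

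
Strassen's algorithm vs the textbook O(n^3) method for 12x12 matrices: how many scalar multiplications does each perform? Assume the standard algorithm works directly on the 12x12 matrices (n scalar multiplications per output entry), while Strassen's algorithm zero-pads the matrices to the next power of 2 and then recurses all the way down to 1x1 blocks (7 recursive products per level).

Matrix multiplication for 12x12 matrices:

Strassen's algorithm requires power-of-2 dimensions. Pad 12x12 to 16x16 (next power of 2).

Standard algorithm: 12^3 = 1728 multiplications
Strassen's algorithm: 7^(log2(16)) = 7^4 = 2401 multiplications
Difference: 1728 - 2401 = -673 (Strassen uses MORE here due to padding overhead — for small or just-over-power-of-2 n, padding can outweigh the per-level savings)

Standard: 1728 multiplications (12^3). Strassen: 2401 multiplications (7^4, after padding to 16x16). Strassen reduces 8 recursive multiplications to 7 at each level.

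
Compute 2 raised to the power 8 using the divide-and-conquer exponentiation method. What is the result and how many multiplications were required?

Computing 2^8 by squaring (build up from 2^1; each line after the first costs one multiplication):

2^1 = 2
2^2 = (2^1)^2 = 2^2 = 4
2^4 = (2^2)^2 = 4^2 = 16
2^8 = (2^4)^2 = 16^2 = 256

Result: 256
Multiplications needed: 3 (3 lines after 2^1)

2^8 = 256. Using exponentiation by squaring, this requires 3 multiplications. The key idea: if the exponent is even, square the half-power; if odd, multiply by the base once.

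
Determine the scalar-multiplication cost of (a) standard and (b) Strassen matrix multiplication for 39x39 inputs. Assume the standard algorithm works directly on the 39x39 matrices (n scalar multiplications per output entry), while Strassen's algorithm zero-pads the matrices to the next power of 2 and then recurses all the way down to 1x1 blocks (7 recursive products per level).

Matrix multiplication for 39x39 matrices:

Strassen's algorithm requires power-of-2 dimensions. Pad 39x39 to 64x64 (next power of 2).

Standard algorithm: 39^3 = 59319 multiplications
Strassen's algorithm: 7^(log2(64)) = 7^6 = 117649 multiplications
Difference: 59319 - 117649 = -58330 (Strassen uses MORE here due to padding overhead — for small or just-over-power-of-2 n, padding can outweigh the per-level savings)

Standard: 59319 multiplications (39^3). Strassen: 117649 multiplications (7^6, after padding to 64x64). Strassen reduces 8 recursive multiplications to 7 at each level.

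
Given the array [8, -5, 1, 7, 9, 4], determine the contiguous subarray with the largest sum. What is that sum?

Using Kadane's algorithm on [8, -5, 1, 7, 9, 4]:

Scanning through the array:
Position 1 (value -5): max_ending_here = 3, max_so_far = 8
Position 2 (value 1): max_ending_here = 4, max_so_far = 8
Position 3 (value 7): max_ending_here = 11, max_so_far = 11
Position 4 (value 9): max_ending_here = 20, max_so_far = 20
Position 5 (value 4): max_ending_here = 24, max_so_far = 24

Maximum subarray: [8, -5, 1, 7, 9, 4]
Maximum sum: 24

The maximum subarray is [8, -5, 1, 7, 9, 4] with sum 24. This subarray runs from index 0 to index 5.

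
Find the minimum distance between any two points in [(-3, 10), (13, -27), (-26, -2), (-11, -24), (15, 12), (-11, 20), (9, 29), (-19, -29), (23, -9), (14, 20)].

Computing all pairwise distances among 10 points:

d((-3, 10), (13, -27)) = 40.3113
d((-3, 10), (-26, -2)) = 25.9422
d((-3, 10), (-11, -24)) = 34.9285
d((-3, 10), (15, 12)) = 18.1108
d((-3, 10), (-11, 20)) = 12.8062
d((-3, 10), (9, 29)) = 22.4722
d((-3, 10), (-19, -29)) = 42.1545
d((-3, 10), (23, -9)) = 32.2025
d((-3, 10), (14, 20)) = 19.7231
d((13, -27), (-26, -2)) = 46.3249
d((13, -27), (-11, -24)) = 24.1868
d((13, -27), (15, 12)) = 39.0512
d((13, -27), (-11, 20)) = 52.7731
d((13, -27), (9, 29)) = 56.1427
d((13, -27), (-19, -29)) = 32.0624
d((13, -27), (23, -9)) = 20.5913
d((13, -27), (14, 20)) = 47.0106
d((-26, -2), (-11, -24)) = 26.6271
d((-26, -2), (15, 12)) = 43.3244
d((-26, -2), (-11, 20)) = 26.6271
d((-26, -2), (9, 29)) = 46.7547
d((-26, -2), (-19, -29)) = 27.8927
d((-26, -2), (23, -9)) = 49.4975
d((-26, -2), (14, 20)) = 45.6508
d((-11, -24), (15, 12)) = 44.4072
d((-11, -24), (-11, 20)) = 44.0
d((-11, -24), (9, 29)) = 56.648
d((-11, -24), (-19, -29)) = 9.434
d((-11, -24), (23, -9)) = 37.1618
d((-11, -24), (14, 20)) = 50.6063
d((15, 12), (-11, 20)) = 27.2029
d((15, 12), (9, 29)) = 18.0278
d((15, 12), (-19, -29)) = 53.2635
d((15, 12), (23, -9)) = 22.4722
d((15, 12), (14, 20)) = 8.0623 <-- minimum
d((-11, 20), (9, 29)) = 21.9317
d((-11, 20), (-19, -29)) = 49.6488
d((-11, 20), (23, -9)) = 44.6878
d((-11, 20), (14, 20)) = 25.0
d((9, 29), (-19, -29)) = 64.405
d((9, 29), (23, -9)) = 40.4969
d((9, 29), (14, 20)) = 10.2956
d((-19, -29), (23, -9)) = 46.5188
d((-19, -29), (14, 20)) = 59.0762
d((23, -9), (14, 20)) = 30.3645

Closest pair: (15, 12) and (14, 20) with distance 8.0623

The closest pair is (15, 12) and (14, 20) with Euclidean distance 8.0623. For 10 points, brute-force pairwise comparison is shown above. For large n, the divide-and-conquer algorithm (sort by x, recurse on halves, check the dividing strip) achieves O(n log n).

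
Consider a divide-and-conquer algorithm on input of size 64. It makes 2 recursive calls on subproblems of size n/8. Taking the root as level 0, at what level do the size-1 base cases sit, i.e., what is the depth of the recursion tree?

For divide and conquer with division factor 8:

Problem sizes at each level:
Level 0: 64
Level 1: 8
Level 2: 1

The root is level 0 and the size-1 base case is level 2 (the tree spans levels 0 through 2, i.e. 3 levels counting the root), so the depth is the number of divisions: log_8(64) = 2

The recursion tree depth is log_8(64) = 2. At each level, the problem size is divided by 8, so it takes 2 divisions to reduce to a base case of size 1. The algorithm makes 2 recursive calls at each level.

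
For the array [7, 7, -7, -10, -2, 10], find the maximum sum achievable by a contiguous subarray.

Using Kadane's algorithm on [7, 7, -7, -10, -2, 10]:

Scanning through the array:
Position 1 (value 7): max_ending_here = 14, max_so_far = 14
Position 2 (value -7): max_ending_here = 7, max_so_far = 14
Position 3 (value -10): max_ending_here = -3, max_so_far = 14
Position 4 (value -2): max_ending_here = -2, max_so_far = 14
Position 5 (value 10): max_ending_here = 10, max_so_far = 14

Maximum subarray: [7, 7]
Maximum sum: 14

The maximum subarray is [7, 7] with sum 14. This subarray runs from index 0 to index 1.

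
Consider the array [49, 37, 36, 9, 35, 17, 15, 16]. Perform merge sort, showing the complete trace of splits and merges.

Merge sort trace:

Split: [49, 37, 36, 9, 35, 17, 15, 16] -> [49, 37, 36, 9] and [35, 17, 15, 16]
  Split: [49, 37, 36, 9] -> [49, 37] and [36, 9]
    Split: [49, 37] -> [49] and [37]
    Merge: [49] + [37] -> [37, 49]
    Split: [36, 9] -> [36] and [9]
    Merge: [36] + [9] -> [9, 36]
  Merge: [37, 49] + [9, 36] -> [9, 36, 37, 49]
  Split: [35, 17, 15, 16] -> [35, 17] and [15, 16]
    Split: [35, 17] -> [35] and [17]
    Merge: [35] + [17] -> [17, 35]
    Split: [15, 16] -> [15] and [16]
    Merge: [15] + [16] -> [15, 16]
  Merge: [17, 35] + [15, 16] -> [15, 16, 17, 35]
Merge: [9, 36, 37, 49] + [15, 16, 17, 35] -> [9, 15, 16, 17, 35, 36, 37, 49]

Final sorted array: [9, 15, 16, 17, 35, 36, 37, 49]

The merge sort proceeds by recursively splitting the array and merging sorted halves.
After all merges, the sorted array is [9, 15, 16, 17, 35, 36, 37, 49].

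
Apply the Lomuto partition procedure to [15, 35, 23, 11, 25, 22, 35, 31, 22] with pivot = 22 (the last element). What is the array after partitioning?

Lomuto partition with pivot = 22:

Initial array: [15, 35, 23, 11, 25, 22, 35, 31, 22]

arr[0]=15 <= 22: swap with position 0, array becomes [15, 35, 23, 11, 25, 22, 35, 31, 22]
arr[1]=35 > 22: no swap
arr[2]=23 > 22: no swap
arr[3]=11 <= 22: swap with position 1, array becomes [15, 11, 23, 35, 25, 22, 35, 31, 22]
arr[4]=25 > 22: no swap
arr[5]=22 <= 22: swap with position 2, array becomes [15, 11, 22, 35, 25, 23, 35, 31, 22]
arr[6]=35 > 22: no swap
arr[7]=31 > 22: no swap

Place pivot at position 3: [15, 11, 22, 22, 25, 23, 35, 31, 35]
Pivot position: 3

After partitioning with pivot 22, the array becomes [15, 11, 22, 22, 25, 23, 35, 31, 35]. The pivot is placed at index 3. All elements to the left of the pivot are <= 22, and all elements to the right are > 22.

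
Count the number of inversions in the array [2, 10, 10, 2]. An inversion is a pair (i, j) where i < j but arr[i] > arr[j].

Finding inversions in [2, 10, 10, 2]:

(1, 3): arr[1]=10 > arr[3]=2
(2, 3): arr[2]=10 > arr[3]=2

Total inversions: 2

The array has 2 inversion(s): (1,3), (2,3). Each pair (i,j) satisfies i < j and arr[i] > arr[j].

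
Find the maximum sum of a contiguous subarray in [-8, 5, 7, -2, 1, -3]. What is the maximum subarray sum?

Using Kadane's algorithm on [-8, 5, 7, -2, 1, -3]:

Scanning through the array:
Position 1 (value 5): max_ending_here = 5, max_so_far = 5
Position 2 (value 7): max_ending_here = 12, max_so_far = 12
Position 3 (value -2): max_ending_here = 10, max_so_far = 12
Position 4 (value 1): max_ending_here = 11, max_so_far = 12
Position 5 (value -3): max_ending_here = 8, max_so_far = 12

Maximum subarray: [5, 7]
Maximum sum: 12

The maximum subarray is [5, 7] with sum 12. This subarray runs from index 1 to index 2.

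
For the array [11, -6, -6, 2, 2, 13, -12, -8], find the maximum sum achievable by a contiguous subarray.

Using Kadane's algorithm on [11, -6, -6, 2, 2, 13, -12, -8]:

Scanning through the array:
Position 1 (value -6): max_ending_here = 5, max_so_far = 11
Position 2 (value -6): max_ending_here = -1, max_so_far = 11
Position 3 (value 2): max_ending_here = 2, max_so_far = 11
Position 4 (value 2): max_ending_here = 4, max_so_far = 11
Position 5 (value 13): max_ending_here = 17, max_so_far = 17
Position 6 (value -12): max_ending_here = 5, max_so_far = 17
Position 7 (value -8): max_ending_here = -3, max_so_far = 17

Maximum subarray: [2, 2, 13]
Maximum sum: 17

The maximum subarray is [2, 2, 13] with sum 17. This subarray runs from index 3 to index 5.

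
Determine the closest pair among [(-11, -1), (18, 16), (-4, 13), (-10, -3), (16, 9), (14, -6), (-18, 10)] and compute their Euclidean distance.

Computing all pairwise distances among 7 points:

d((-11, -1), (18, 16)) = 33.6155
d((-11, -1), (-4, 13)) = 15.6525
d((-11, -1), (-10, -3)) = 2.2361 <-- minimum
d((-11, -1), (16, 9)) = 28.7924
d((-11, -1), (14, -6)) = 25.4951
d((-11, -1), (-18, 10)) = 13.0384
d((18, 16), (-4, 13)) = 22.2036
d((18, 16), (-10, -3)) = 33.8378
d((18, 16), (16, 9)) = 7.2801
d((18, 16), (14, -6)) = 22.3607
d((18, 16), (-18, 10)) = 36.4966
d((-4, 13), (-10, -3)) = 17.088
d((-4, 13), (16, 9)) = 20.3961
d((-4, 13), (14, -6)) = 26.1725
d((-4, 13), (-18, 10)) = 14.3178
d((-10, -3), (16, 9)) = 28.6356
d((-10, -3), (14, -6)) = 24.1868
d((-10, -3), (-18, 10)) = 15.2643
d((16, 9), (14, -6)) = 15.1327
d((16, 9), (-18, 10)) = 34.0147
d((14, -6), (-18, 10)) = 35.7771

Closest pair: (-11, -1) and (-10, -3) with distance 2.2361

The closest pair is (-11, -1) and (-10, -3) with Euclidean distance 2.2361. For 7 points, brute-force pairwise comparison is shown above. For large n, the divide-and-conquer algorithm (sort by x, recurse on halves, check the dividing strip) achieves O(n log n).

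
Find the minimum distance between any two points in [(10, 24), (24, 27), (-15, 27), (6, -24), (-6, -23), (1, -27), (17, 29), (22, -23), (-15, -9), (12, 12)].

Computing all pairwise distances among 10 points:

d((10, 24), (24, 27)) = 14.3178
d((10, 24), (-15, 27)) = 25.1794
d((10, 24), (6, -24)) = 48.1664
d((10, 24), (-6, -23)) = 49.6488
d((10, 24), (1, -27)) = 51.788
d((10, 24), (17, 29)) = 8.6023
d((10, 24), (22, -23)) = 48.5077
d((10, 24), (-15, -9)) = 41.4005
d((10, 24), (12, 12)) = 12.1655
d((24, 27), (-15, 27)) = 39.0
d((24, 27), (6, -24)) = 54.0833
d((24, 27), (-6, -23)) = 58.3095
d((24, 27), (1, -27)) = 58.6941
d((24, 27), (17, 29)) = 7.2801
d((24, 27), (22, -23)) = 50.04
d((24, 27), (-15, -9)) = 53.0754
d((24, 27), (12, 12)) = 19.2094
d((-15, 27), (6, -24)) = 55.1543
d((-15, 27), (-6, -23)) = 50.8035
d((-15, 27), (1, -27)) = 56.3205
d((-15, 27), (17, 29)) = 32.0624
d((-15, 27), (22, -23)) = 62.2013
d((-15, 27), (-15, -9)) = 36.0
d((-15, 27), (12, 12)) = 30.8869
d((6, -24), (-6, -23)) = 12.0416
d((6, -24), (1, -27)) = 5.831 <-- minimum
d((6, -24), (17, 29)) = 54.1295
d((6, -24), (22, -23)) = 16.0312
d((6, -24), (-15, -9)) = 25.807
d((6, -24), (12, 12)) = 36.4966
d((-6, -23), (1, -27)) = 8.0623
d((-6, -23), (17, 29)) = 56.8595
d((-6, -23), (22, -23)) = 28.0
d((-6, -23), (-15, -9)) = 16.6433
d((-6, -23), (12, 12)) = 39.3573
d((1, -27), (17, 29)) = 58.2409
d((1, -27), (22, -23)) = 21.3776
d((1, -27), (-15, -9)) = 24.0832
d((1, -27), (12, 12)) = 40.5216
d((17, 29), (22, -23)) = 52.2398
d((17, 29), (-15, -9)) = 49.679
d((17, 29), (12, 12)) = 17.72
d((22, -23), (-15, -9)) = 39.5601
d((22, -23), (12, 12)) = 36.4005
d((-15, -9), (12, 12)) = 34.2053

Closest pair: (6, -24) and (1, -27) with distance 5.831

The closest pair is (6, -24) and (1, -27) with Euclidean distance 5.831. For 10 points, brute-force pairwise comparison is shown above. For large n, the divide-and-conquer algorithm (sort by x, recurse on halves, check the dividing strip) achieves O(n log n).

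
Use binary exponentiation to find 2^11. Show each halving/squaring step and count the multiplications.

Computing 2^11 by squaring (build up from 2^1; each line after the first costs one multiplication):

2^1 = 2
2^2 = (2^1)^2 = 2^2 = 4
2^4 = (2^2)^2 = 4^2 = 16
2^5 = 2 * 2^4 = 2 * 16 = 32
2^10 = (2^5)^2 = 32^2 = 1024
2^11 = 2 * 2^10 = 2 * 1024 = 2048

Result: 2048
Multiplications needed: 5 (5 lines after 2^1)

2^11 = 2048. Using exponentiation by squaring, this requires 5 multiplications. The key idea: if the exponent is even, square the half-power; if odd, multiply by the base once.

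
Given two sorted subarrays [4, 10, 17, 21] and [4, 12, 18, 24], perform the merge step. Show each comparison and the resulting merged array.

Merging process:

Compare 4 vs 4: take 4 from left. Merged: [4]
Compare 10 vs 4: take 4 from right. Merged: [4, 4]
Compare 10 vs 12: take 10 from left. Merged: [4, 4, 10]
Compare 17 vs 12: take 12 from right. Merged: [4, 4, 10, 12]
Compare 17 vs 18: take 17 from left. Merged: [4, 4, 10, 12, 17]
Compare 21 vs 18: take 18 from right. Merged: [4, 4, 10, 12, 17, 18]
Compare 21 vs 24: take 21 from left. Merged: [4, 4, 10, 12, 17, 18, 21]
Append remaining from right: [24]. Merged: [4, 4, 10, 12, 17, 18, 21, 24]

Final merged array: [4, 4, 10, 12, 17, 18, 21, 24]
Total comparisons: 7

The merged array is [4, 4, 10, 12, 17, 18, 21, 24], requiring 7 comparisons. The merge step runs in O(n) time where n is the total number of elements.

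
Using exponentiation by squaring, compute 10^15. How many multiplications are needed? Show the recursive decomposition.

Computing 10^15 by squaring (build up from 10^1; each line after the first costs one multiplication):

10^1 = 10
10^2 = (10^1)^2 = 10^2 = 100
10^3 = 10 * 10^2 = 10 * 100 = 1000
10^6 = (10^3)^2 = 1000^2 = 1000000
10^7 = 10 * 10^6 = 10 * 1000000 = 10000000
10^14 = (10^7)^2 = 10000000^2 = 100000000000000
10^15 = 10 * 10^14 = 10 * 100000000000000 = 1000000000000000

Result: 1000000000000000
Multiplications needed: 6 (6 lines after 10^1)

10^15 = 1000000000000000. Using exponentiation by squaring, this requires 6 multiplications. The key idea: if the exponent is even, square the half-power; if odd, multiply by the base once.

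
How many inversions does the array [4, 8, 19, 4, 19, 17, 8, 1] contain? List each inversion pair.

Finding inversions in [4, 8, 19, 4, 19, 17, 8, 1]:

(0, 7): arr[0]=4 > arr[7]=1
(1, 3): arr[1]=8 > arr[3]=4
(1, 7): arr[1]=8 > arr[7]=1
(2, 3): arr[2]=19 > arr[3]=4
(2, 5): arr[2]=19 > arr[5]=17
(2, 6): arr[2]=19 > arr[6]=8
(2, 7): arr[2]=19 > arr[7]=1
(3, 7): arr[3]=4 > arr[7]=1
(4, 5): arr[4]=19 > arr[5]=17
(4, 6): arr[4]=19 > arr[6]=8
(4, 7): arr[4]=19 > arr[7]=1
(5, 6): arr[5]=17 > arr[6]=8
(5, 7): arr[5]=17 > arr[7]=1
(6, 7): arr[6]=8 > arr[7]=1

Total inversions: 14

The array has 14 inversion(s): (0,7), (1,3), (1,7), (2,3), (2,5), (2,6), (2,7), (3,7), (4,5), (4,6), (4,7), (5,6), (5,7), (6,7). Each pair (i,j) satisfies i < j and arr[i] > arr[j].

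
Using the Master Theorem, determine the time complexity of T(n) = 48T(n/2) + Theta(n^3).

Master Theorem for T(n) = 48T(n/2) + O(n^3):

a = 48, b = 2, c = 3
log_b(a) = log_2(48) = 5.5850

Case 1: c = 3 < log_2(48) = 5.5850
T(n) = O(n^(log_2 48))

For T(n) = 48T(n/2) + O(n^3): log_2(48) = 5.5850. This is Case 1 of the Master Theorem (c < log_b(a), work dominated by leaves), giving O(n^(log_2 48)).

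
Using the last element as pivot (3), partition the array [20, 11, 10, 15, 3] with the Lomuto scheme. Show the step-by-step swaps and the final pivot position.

Lomuto partition with pivot = 3:

Initial array: [20, 11, 10, 15, 3]

arr[0]=20 > 3: no swap
arr[1]=11 > 3: no swap
arr[2]=10 > 3: no swap
arr[3]=15 > 3: no swap

Place pivot at position 0: [3, 11, 10, 15, 20]
Pivot position: 0

After partitioning with pivot 3, the array becomes [3, 11, 10, 15, 20]. The pivot is placed at index 0. All elements to the left of the pivot are <= 3, and all elements to the right are > 3.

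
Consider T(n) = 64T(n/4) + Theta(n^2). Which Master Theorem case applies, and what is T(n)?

Master Theorem for T(n) = 64T(n/4) + O(n^2):

a = 64, b = 4, c = 2
log_b(a) = log_4(64) = 3.0000

Case 1: c = 2 < log_4(64) = 3.0000
T(n) = O(n^(log_4 64)) = O(n^3)

For T(n) = 64T(n/4) + O(n^2): log_4(64) = 3.0000. This is Case 1 of the Master Theorem (c < log_b(a), work dominated by leaves), giving O(n^3).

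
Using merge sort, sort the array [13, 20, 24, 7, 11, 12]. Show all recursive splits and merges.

Merge sort trace:

Split: [13, 20, 24, 7, 11, 12] -> [13, 20, 24] and [7, 11, 12]
  Split: [13, 20, 24] -> [13] and [20, 24]
    Split: [20, 24] -> [20] and [24]
    Merge: [20] + [24] -> [20, 24]
  Merge: [13] + [20, 24] -> [13, 20, 24]
  Split: [7, 11, 12] -> [7] and [11, 12]
    Split: [11, 12] -> [11] and [12]
    Merge: [11] + [12] -> [11, 12]
  Merge: [7] + [11, 12] -> [7, 11, 12]
Merge: [13, 20, 24] + [7, 11, 12] -> [7, 11, 12, 13, 20, 24]

Final sorted array: [7, 11, 12, 13, 20, 24]

The merge sort proceeds by recursively splitting the array and merging sorted halves.
After all merges, the sorted array is [7, 11, 12, 13, 20, 24].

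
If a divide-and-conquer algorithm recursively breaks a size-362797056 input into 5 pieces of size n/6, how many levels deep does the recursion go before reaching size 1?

For divide and conquer with division factor 6:

Problem sizes at each level:
Level 0: 362797056
Level 1: 60466176
Level 2: 10077696
Level 3: 1679616
Level 4: 279936
Level 5: 46656
Level 6: 7776
Level 7: 1296
Level 8: 216
Level 9: 36
Level 10: 6
Level 11: 1

The root is level 0 and the size-1 base case is level 11 (the tree spans levels 0 through 11, i.e. 12 levels counting the root), so the depth is the number of divisions: log_6(362797056) = 11

The recursion tree depth is log_6(362797056) = 11. At each level, the problem size is divided by 6, so it takes 11 divisions to reduce to a base case of size 1. The algorithm makes 5 recursive calls at each level.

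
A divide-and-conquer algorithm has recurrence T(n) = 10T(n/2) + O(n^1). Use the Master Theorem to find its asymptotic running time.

Master Theorem for T(n) = 10T(n/2) + O(n^1):

a = 10, b = 2, c = 1
log_b(a) = log_2(10) = 3.3219

Case 1: c = 1 < log_2(10) = 3.3219
T(n) = O(n^(log_2 10))

For T(n) = 10T(n/2) + O(n^1): log_2(10) = 3.3219. This is Case 1 of the Master Theorem (c < log_b(a), work dominated by leaves), giving O(n^(log_2 10)).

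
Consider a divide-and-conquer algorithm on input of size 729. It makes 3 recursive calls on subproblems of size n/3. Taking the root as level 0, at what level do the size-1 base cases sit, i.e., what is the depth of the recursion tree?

For divide and conquer with division factor 3:

Problem sizes at each level:
Level 0: 729
Level 1: 243
Level 2: 81
Level 3: 27
Level 4: 9
Level 5: 3
Level 6: 1

The root is level 0 and the size-1 base case is level 6 (the tree spans levels 0 through 6, i.e. 7 levels counting the root), so the depth is the number of divisions: log_3(729) = 6

The recursion tree depth is log_3(729) = 6. At each level, the problem size is divided by 3, so it takes 6 divisions to reduce to a base case of size 1. The algorithm makes 3 recursive calls at each level.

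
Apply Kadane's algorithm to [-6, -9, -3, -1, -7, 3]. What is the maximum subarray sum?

Using Kadane's algorithm on [-6, -9, -3, -1, -7, 3]:

Scanning through the array:
Position 1 (value -9): max_ending_here = -9, max_so_far = -6
Position 2 (value -3): max_ending_here = -3, max_so_far = -3
Position 3 (value -1): max_ending_here = -1, max_so_far = -1
Position 4 (value -7): max_ending_here = -7, max_so_far = -1
Position 5 (value 3): max_ending_here = 3, max_so_far = 3

Maximum subarray: [3]
Maximum sum: 3

The maximum subarray is [3] with sum 3. This subarray runs from index 5 to index 5.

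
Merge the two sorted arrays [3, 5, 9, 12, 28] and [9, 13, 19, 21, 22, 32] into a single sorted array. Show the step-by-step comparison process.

Merging process:

Compare 3 vs 9: take 3 from left. Merged: [3]
Compare 5 vs 9: take 5 from left. Merged: [3, 5]
Compare 9 vs 9: take 9 from left. Merged: [3, 5, 9]
Compare 12 vs 9: take 9 from right. Merged: [3, 5, 9, 9]
Compare 12 vs 13: take 12 from left. Merged: [3, 5, 9, 9, 12]
Compare 28 vs 13: take 13 from right. Merged: [3, 5, 9, 9, 12, 13]
Compare 28 vs 19: take 19 from right. Merged: [3, 5, 9, 9, 12, 13, 19]
Compare 28 vs 21: take 21 from right. Merged: [3, 5, 9, 9, 12, 13, 19, 21]
Compare 28 vs 22: take 22 from right. Merged: [3, 5, 9, 9, 12, 13, 19, 21, 22]
Compare 28 vs 32: take 28 from left. Merged: [3, 5, 9, 9, 12, 13, 19, 21, 22, 28]
Append remaining from right: [32]. Merged: [3, 5, 9, 9, 12, 13, 19, 21, 22, 28, 32]

Final merged array: [3, 5, 9, 9, 12, 13, 19, 21, 22, 28, 32]
Total comparisons: 10

The merged array is [3, 5, 9, 9, 12, 13, 19, 21, 22, 28, 32], requiring 10 comparisons. The merge step runs in O(n) time where n is the total number of elements.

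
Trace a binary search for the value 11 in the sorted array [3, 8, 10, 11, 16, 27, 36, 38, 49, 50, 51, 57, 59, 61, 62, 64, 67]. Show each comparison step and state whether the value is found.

Binary search for 11 in [3, 8, 10, 11, 16, 27, 36, 38, 49, 50, 51, 57, 59, 61, 62, 64, 67]:

lo=0, hi=16, mid=8, arr[mid]=49 -> 49 > 11, search left half
lo=0, hi=7, mid=3, arr[mid]=11 -> Found target at index 3!

Binary search finds 11 at index 3 after 2 comparisons. The search repeatedly halves the search space by comparing with the middle element.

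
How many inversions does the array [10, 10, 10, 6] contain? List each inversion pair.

Finding inversions in [10, 10, 10, 6]:

(0, 3): arr[0]=10 > arr[3]=6
(1, 3): arr[1]=10 > arr[3]=6
(2, 3): arr[2]=10 > arr[3]=6

Total inversions: 3

The array has 3 inversion(s): (0,3), (1,3), (2,3). Each pair (i,j) satisfies i < j and arr[i] > arr[j].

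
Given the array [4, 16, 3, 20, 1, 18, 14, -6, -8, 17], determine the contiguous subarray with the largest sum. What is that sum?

Using Kadane's algorithm on [4, 16, 3, 20, 1, 18, 14, -6, -8, 17]:

Scanning through the array:
Position 1 (value 16): max_ending_here = 20, max_so_far = 20
Position 2 (value 3): max_ending_here = 23, max_so_far = 23
Position 3 (value 20): max_ending_here = 43, max_so_far = 43
Position 4 (value 1): max_ending_here = 44, max_so_far = 44
Position 5 (value 18): max_ending_here = 62, max_so_far = 62
Position 6 (value 14): max_ending_here = 76, max_so_far = 76
Position 7 (value -6): max_ending_here = 70, max_so_far = 76
Position 8 (value -8): max_ending_here = 62, max_so_far = 76
Position 9 (value 17): max_ending_here = 79, max_so_far = 79

Maximum subarray: [4, 16, 3, 20, 1, 18, 14, -6, -8, 17]
Maximum sum: 79

The maximum subarray is [4, 16, 3, 20, 1, 18, 14, -6, -8, 17] with sum 79. This subarray runs from index 0 to index 9.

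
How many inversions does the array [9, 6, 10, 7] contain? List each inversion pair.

Finding inversions in [9, 6, 10, 7]:

(0, 1): arr[0]=9 > arr[1]=6
(0, 3): arr[0]=9 > arr[3]=7
(2, 3): arr[2]=10 > arr[3]=7

Total inversions: 3

The array has 3 inversion(s): (0,1), (0,3), (2,3). Each pair (i,j) satisfies i < j and arr[i] > arr[j].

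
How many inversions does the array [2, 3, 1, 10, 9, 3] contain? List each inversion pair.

Finding inversions in [2, 3, 1, 10, 9, 3]:

(0, 2): arr[0]=2 > arr[2]=1
(1, 2): arr[1]=3 > arr[2]=1
(3, 4): arr[3]=10 > arr[4]=9
(3, 5): arr[3]=10 > arr[5]=3
(4, 5): arr[4]=9 > arr[5]=3

Total inversions: 5

The array has 5 inversion(s): (0,2), (1,2), (3,4), (3,5), (4,5). Each pair (i,j) satisfies i < j and arr[i] > arr[j].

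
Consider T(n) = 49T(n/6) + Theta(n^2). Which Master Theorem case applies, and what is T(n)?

Master Theorem for T(n) = 49T(n/6) + O(n^2):

a = 49, b = 6, c = 2
log_b(a) = log_6(49) = 2.1721

Case 1: c = 2 < log_6(49) = 2.1721
T(n) = O(n^(log_6 49))

For T(n) = 49T(n/6) + O(n^2): log_6(49) = 2.1721. This is Case 1 of the Master Theorem (c < log_b(a), work dominated by leaves), giving O(n^(log_6 49)).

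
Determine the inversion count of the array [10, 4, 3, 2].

Finding inversions in [10, 4, 3, 2]:

(0, 1): arr[0]=10 > arr[1]=4
(0, 2): arr[0]=10 > arr[2]=3
(0, 3): arr[0]=10 > arr[3]=2
(1, 2): arr[1]=4 > arr[2]=3
(1, 3): arr[1]=4 > arr[3]=2
(2, 3): arr[2]=3 > arr[3]=2

Total inversions: 6

The array has 6 inversion(s): (0,1), (0,2), (0,3), (1,2), (1,3), (2,3). Each pair (i,j) satisfies i < j and arr[i] > arr[j].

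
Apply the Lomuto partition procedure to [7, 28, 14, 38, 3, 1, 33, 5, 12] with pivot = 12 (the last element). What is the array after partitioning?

Lomuto partition with pivot = 12:

Initial array: [7, 28, 14, 38, 3, 1, 33, 5, 12]

arr[0]=7 <= 12: swap with position 0, array becomes [7, 28, 14, 38, 3, 1, 33, 5, 12]
arr[1]=28 > 12: no swap
arr[2]=14 > 12: no swap
arr[3]=38 > 12: no swap
arr[4]=3 <= 12: swap with position 1, array becomes [7, 3, 14, 38, 28, 1, 33, 5, 12]
arr[5]=1 <= 12: swap with position 2, array becomes [7, 3, 1, 38, 28, 14, 33, 5, 12]
arr[6]=33 > 12: no swap
arr[7]=5 <= 12: swap with position 3, array becomes [7, 3, 1, 5, 28, 14, 33, 38, 12]

Place pivot at position 4: [7, 3, 1, 5, 12, 14, 33, 38, 28]
Pivot position: 4

After partitioning with pivot 12, the array becomes [7, 3, 1, 5, 12, 14, 33, 38, 28]. The pivot is placed at index 4. All elements to the left of the pivot are <= 12, and all elements to the right are > 12.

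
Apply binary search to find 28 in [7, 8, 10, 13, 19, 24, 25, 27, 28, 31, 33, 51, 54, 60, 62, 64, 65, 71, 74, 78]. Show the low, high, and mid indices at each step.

Binary search for 28 in [7, 8, 10, 13, 19, 24, 25, 27, 28, 31, 33, 51, 54, 60, 62, 64, 65, 71, 74, 78]:

lo=0, hi=19, mid=9, arr[mid]=31 -> 31 > 28, search left half
lo=0, hi=8, mid=4, arr[mid]=19 -> 19 < 28, search right half
lo=5, hi=8, mid=6, arr[mid]=25 -> 25 < 28, search right half
lo=7, hi=8, mid=7, arr[mid]=27 -> 27 < 28, search right half
lo=8, hi=8, mid=8, arr[mid]=28 -> Found target at index 8!

Binary search finds 28 at index 8 after 5 comparisons. The search repeatedly halves the search space by comparing with the middle element.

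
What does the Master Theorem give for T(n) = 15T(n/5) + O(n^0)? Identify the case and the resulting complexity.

Master Theorem for T(n) = 15T(n/5) + O(n^0):

a = 15, b = 5, c = 0
log_b(a) = log_5(15) = 1.6826

Case 1: c = 0 < log_5(15) = 1.6826
T(n) = O(n^(log_5 15))

For T(n) = 15T(n/5) + O(n^0): log_5(15) = 1.6826. This is Case 1 of the Master Theorem (c < log_b(a), work dominated by leaves), giving O(n^(log_5 15)).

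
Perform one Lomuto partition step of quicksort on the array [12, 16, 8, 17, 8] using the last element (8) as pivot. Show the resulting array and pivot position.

Lomuto partition with pivot = 8:

Initial array: [12, 16, 8, 17, 8]

arr[0]=12 > 8: no swap
arr[1]=16 > 8: no swap
arr[2]=8 <= 8: swap with position 0, array becomes [8, 16, 12, 17, 8]
arr[3]=17 > 8: no swap

Place pivot at position 1: [8, 8, 12, 17, 16]
Pivot position: 1

After partitioning with pivot 8, the array becomes [8, 8, 12, 17, 16]. The pivot is placed at index 1. All elements to the left of the pivot are <= 8, and all elements to the right are > 8.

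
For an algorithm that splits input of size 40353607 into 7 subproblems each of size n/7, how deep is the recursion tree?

For divide and conquer with division factor 7:

Problem sizes at each level:
Level 0: 40353607
Level 1: 5764801
Level 2: 823543
Level 3: 117649
Level 4: 16807
Level 5: 2401
Level 6: 343
Level 7: 49
Level 8: 7
Level 9: 1

The root is level 0 and the size-1 base case is level 9 (the tree spans levels 0 through 9, i.e. 10 levels counting the root), so the depth is the number of divisions: log_7(40353607) = 9

The recursion tree depth is log_7(40353607) = 9. At each level, the problem size is divided by 7, so it takes 9 divisions to reduce to a base case of size 1. The algorithm makes 7 recursive calls at each level.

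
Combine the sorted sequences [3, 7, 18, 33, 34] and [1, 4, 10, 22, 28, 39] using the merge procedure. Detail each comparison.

Merging process:

Compare 3 vs 1: take 1 from right. Merged: [1]
Compare 3 vs 4: take 3 from left. Merged: [1, 3]
Compare 7 vs 4: take 4 from right. Merged: [1, 3, 4]
Compare 7 vs 10: take 7 from left. Merged: [1, 3, 4, 7]
Compare 18 vs 10: take 10 from right. Merged: [1, 3, 4, 7, 10]
Compare 18 vs 22: take 18 from left. Merged: [1, 3, 4, 7, 10, 18]
Compare 33 vs 22: take 22 from right. Merged: [1, 3, 4, 7, 10, 18, 22]
Compare 33 vs 28: take 28 from right. Merged: [1, 3, 4, 7, 10, 18, 22, 28]
Compare 33 vs 39: take 33 from left. Merged: [1, 3, 4, 7, 10, 18, 22, 28, 33]
Compare 34 vs 39: take 34 from left. Merged: [1, 3, 4, 7, 10, 18, 22, 28, 33, 34]
Append remaining from right: [39]. Merged: [1, 3, 4, 7, 10, 18, 22, 28, 33, 34, 39]

Final merged array: [1, 3, 4, 7, 10, 18, 22, 28, 33, 34, 39]
Total comparisons: 10

The merged array is [1, 3, 4, 7, 10, 18, 22, 28, 33, 34, 39], requiring 10 comparisons. The merge step runs in O(n) time where n is the total number of elements.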